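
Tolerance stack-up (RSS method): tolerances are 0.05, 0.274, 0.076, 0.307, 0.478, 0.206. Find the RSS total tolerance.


RSS = sqrt(0.05^2 + 0.274^2 + 0.076^2 + 0.307^2 + 0.478^2 + 0.206^2)
= sqrt(0.448521)
= 0.6697

0.6697


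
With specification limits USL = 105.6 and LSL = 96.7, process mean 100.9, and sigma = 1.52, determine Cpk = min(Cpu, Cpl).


Cpu = (USL - mean) / (3*sigma) = (105.6 - 100.9) / (3*1.52) = 1.0307
Cpl = (mean - LSL) / (3*sigma) = (100.9 - 96.7) / (3*1.52) = 0.9211
Cpk = min(Cpu, Cpl) = 0.9211

0.9211


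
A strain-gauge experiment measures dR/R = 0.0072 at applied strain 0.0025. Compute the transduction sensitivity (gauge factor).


GF = (dR/R) / epsilon
= 0.0072 / 0.0025
= 2.8800

2.8800


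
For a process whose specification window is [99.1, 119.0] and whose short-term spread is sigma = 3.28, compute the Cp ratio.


Cp = (USL - LSL) / (6 * sigma)
= (119.0 - 99.1) / (6 * 3.28)
= 19.9000 / 19.6800
= 1.0112

1.0112


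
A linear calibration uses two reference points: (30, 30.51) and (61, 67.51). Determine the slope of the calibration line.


slope = (y2 - y1) / (x2 - x1)
= (67.51 - 30.51) / (61 - 30)
= 37.0000 / 31
= 1.1935

1.1935


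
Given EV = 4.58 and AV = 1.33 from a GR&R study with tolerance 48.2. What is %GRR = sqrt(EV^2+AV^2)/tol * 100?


GRR = sqrt(EV^2 + AV^2) = sqrt(4.58^2 + 1.33^2) = 4.7692033
%GRR = GRR / tol * 100 = 4.7692033 / 48.2 * 100
%GRR = 9.8946

9.8946


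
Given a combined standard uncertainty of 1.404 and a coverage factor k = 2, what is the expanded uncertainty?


U = k * uc
U = 2 * 1.404
U = 2.8080

2.8080


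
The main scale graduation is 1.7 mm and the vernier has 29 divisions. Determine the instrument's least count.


LC = MSD / n_div
= 1.7 / 29
= 0.0586

0.0586


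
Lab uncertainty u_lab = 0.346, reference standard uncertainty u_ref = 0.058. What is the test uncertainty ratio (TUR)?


TUR = u_lab / u_ref
= 0.346 / 0.058
= 5.9655

5.9655


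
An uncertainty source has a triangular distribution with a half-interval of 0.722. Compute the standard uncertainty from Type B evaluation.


u_B = half_width / sqrt(6)
u_B = 0.722 / 2.4494897
u_B = 0.2948

0.2948


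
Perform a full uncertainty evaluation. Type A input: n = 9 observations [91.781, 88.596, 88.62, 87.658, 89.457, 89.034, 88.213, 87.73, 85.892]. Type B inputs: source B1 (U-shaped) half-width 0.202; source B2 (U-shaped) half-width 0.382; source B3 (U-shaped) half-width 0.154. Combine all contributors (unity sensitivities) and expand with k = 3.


mean = (91.781 + 88.596 + 88.62 + 87.658 + 89.457 + 89.034 + 88.213 + 87.73 + 85.892) / 9 = 88.55344444
s = sqrt(sum((x - mean)^2)/(n-1)) = 1.5870481
u_A = s / sqrt(n) = 1.5870481 / sqrt(9) = 0.52901603
u_B1 = 0.202 / sqrt(2) = 0.14283557
u_B2 = 0.382 / sqrt(2) = 0.27011479
u_B3 = 0.154 / sqrt(2) = 0.10889444
uc = sqrt(0.52901603^2 + 0.14283557^2 + 0.27011479^2 + 0.10889444^2) = 0.62054811
U = k * uc = 3 * 0.62054811
U = 1.8616

1.8616


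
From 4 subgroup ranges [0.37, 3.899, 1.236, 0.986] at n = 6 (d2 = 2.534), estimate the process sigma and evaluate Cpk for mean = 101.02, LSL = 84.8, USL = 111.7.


R_bar = (0.37 + 3.899 + 1.236 + 0.986) / 4 = 1.62275
sigma = R_bar / d2 = 1.62275 / 2.534 = 0.64039069
Cp = (USL - LSL)/(6*sigma) = (111.7 - 84.8)/(6*0.64039069) = 7.0009
Cpu = (111.7 - 101.02)/(3*0.64039069) = 5.5591
Cpl = (101.02 - 84.8)/(3*0.64039069) = 8.4428
Cpk = min(Cpu, Cpl) = 5.5591

5.5591


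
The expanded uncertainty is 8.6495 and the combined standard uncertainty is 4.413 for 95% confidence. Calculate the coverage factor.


k = U / uc
k = 8.6495 / 4.413
k = 1.96

1.96


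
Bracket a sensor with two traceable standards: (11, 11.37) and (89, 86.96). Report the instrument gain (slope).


slope = (y2 - y1) / (x2 - x1)
= (86.96 - 11.37) / (89 - 11)
= 75.5900 / 78
= 0.9691

0.9691


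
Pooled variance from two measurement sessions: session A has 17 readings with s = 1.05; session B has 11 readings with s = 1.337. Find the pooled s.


s_p = sqrt(((n1-1)*s1^2 + (n2-1)*s2^2) / (n1+n2-2))
numerator = (17-1)*1.05^2 + (11-1)*1.337^2 = 17.64 + 17.87569 = 35.51569
denominator = 17 + 11 - 2 = 26
s_p^2 = 35.51569 / 26 = 1.3659881
s_p = sqrt(1.3659881) = 1.1688

1.1688


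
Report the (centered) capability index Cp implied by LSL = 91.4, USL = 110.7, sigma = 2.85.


Cp = (USL - LSL) / (6 * sigma)
= (110.7 - 91.4) / (6 * 2.85)
= 19.3000 / 17.1000
= 1.1287

1.1287


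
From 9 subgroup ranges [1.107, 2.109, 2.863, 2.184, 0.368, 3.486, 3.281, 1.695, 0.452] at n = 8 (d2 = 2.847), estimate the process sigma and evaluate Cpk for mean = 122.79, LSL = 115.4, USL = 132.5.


R_bar = (1.107 + 2.109 + 2.863 + 2.184 + 0.368 + 3.486 + 3.281 + 1.695 + 0.452) / 9 = 1.9494444
sigma = R_bar / d2 = 1.9494444 / 2.847 = 0.68473635
Cp = (USL - LSL)/(6*sigma) = (132.5 - 115.4)/(6*0.68473635) = 4.1622
Cpu = (132.5 - 122.79)/(3*0.68473635) = 4.7269
Cpl = (122.79 - 115.4)/(3*0.68473635) = 3.5975
Cpk = min(Cpu, Cpl) = 3.5975

3.5975


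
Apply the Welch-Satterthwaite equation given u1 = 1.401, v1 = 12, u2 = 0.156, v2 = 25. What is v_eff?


uc = sqrt(u1^2 + u2^2) = sqrt(1.401^2 + 0.156^2) = 1.4096585
v_eff = uc^4 / (u1^4/v1 + u2^4/v2)
= 1.4096585^4 / (1.401^4/12 + 0.156^4/25)
= 3.9487138 / 0.32107267
v_eff = 12.2985

12.2985


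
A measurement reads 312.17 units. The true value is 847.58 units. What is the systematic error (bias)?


Systematic error = measured - true
= 312.17 - 847.58
= -535.4100

-535.4100


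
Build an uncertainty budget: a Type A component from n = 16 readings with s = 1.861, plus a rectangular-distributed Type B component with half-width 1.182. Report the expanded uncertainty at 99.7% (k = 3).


u_A = s / sqrt(n) = 1.861 / sqrt(16) = 0.46525
u_B = half_width / sqrt(3) = 1.182 / sqrt(3) = 0.68242802
uc = sqrt(u_A^2 + u_B^2) = sqrt(0.46525^2 + 0.68242802^2) = 0.82593315
U = k * uc = 3 * 0.82593315
U = 2.4778

2.4778


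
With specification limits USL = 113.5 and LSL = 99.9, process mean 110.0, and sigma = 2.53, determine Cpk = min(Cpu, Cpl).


Cpu = (USL - mean) / (3*sigma) = (113.5 - 110.0) / (3*2.53) = 0.4611
Cpl = (mean - LSL) / (3*sigma) = (110.0 - 99.9) / (3*2.53) = 1.3307
Cpk = min(Cpu, Cpl) = 0.4611

0.4611


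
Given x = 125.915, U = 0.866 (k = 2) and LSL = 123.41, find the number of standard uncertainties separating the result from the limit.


u = U / k = 0.866 / 2 = 0.433
margin = |LSL - x| = |123.41 - 125.915| = 2.505
z = margin / u = 2.505 / 0.433
z = 5.7852

5.7852


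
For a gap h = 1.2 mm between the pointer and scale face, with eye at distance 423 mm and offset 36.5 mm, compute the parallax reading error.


error = h * offset / d
= 1.2 * 36.5 / 423
= 0.1035

0.1035


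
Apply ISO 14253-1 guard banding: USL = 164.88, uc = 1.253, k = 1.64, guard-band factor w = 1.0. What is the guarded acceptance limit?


U = k * uc = 1.64 * 1.253 = 2.05492
guard band g = w * U = 1.0 * 2.05492 = 2.05492
AL = USL - g = 164.88 - 2.05492
AL = 162.8251

162.8251


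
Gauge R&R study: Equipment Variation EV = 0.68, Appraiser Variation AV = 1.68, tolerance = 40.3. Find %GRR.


GRR = sqrt(EV^2 + AV^2) = sqrt(0.68^2 + 1.68^2) = 1.8124017
%GRR = GRR / tol * 100 = 1.8124017 / 40.3 * 100
%GRR = 4.4973

4.4973


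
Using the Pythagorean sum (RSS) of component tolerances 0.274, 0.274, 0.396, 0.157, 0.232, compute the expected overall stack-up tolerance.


RSS = sqrt(0.274^2 + 0.274^2 + 0.396^2 + 0.157^2 + 0.232^2)
= sqrt(0.385441)
= 0.6208

0.6208


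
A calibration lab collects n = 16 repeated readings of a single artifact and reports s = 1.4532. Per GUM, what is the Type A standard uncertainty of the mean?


u_A = s / sqrt(n)
u_A = 1.4532 / sqrt(16)
u_A = 1.4532 / 4
u_A = 0.3633

0.3633


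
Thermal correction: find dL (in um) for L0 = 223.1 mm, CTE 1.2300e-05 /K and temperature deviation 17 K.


dL = L * alpha * dT
= 223.1 * 1.2300e-05 * 17
= 0.0466502 mm
dL_um = 0.0466502 * 1000 = 46.6502 um

46.6502


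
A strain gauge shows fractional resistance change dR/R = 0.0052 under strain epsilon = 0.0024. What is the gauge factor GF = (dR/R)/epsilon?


GF = (dR/R) / epsilon
= 0.0052 / 0.0024
= 2.1667

2.1667


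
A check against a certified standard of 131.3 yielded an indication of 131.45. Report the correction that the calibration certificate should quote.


Correction = standard - reading
= 131.3 - 131.45
= -0.1500

-0.1500


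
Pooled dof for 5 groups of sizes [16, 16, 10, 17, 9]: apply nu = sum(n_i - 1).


nu = sum_i (n_i - 1)
nu = ((16 - 1) + (16 - 1) + (10 - 1) + (17 - 1) + (9 - 1))
nu = 15 + 15 + 9 + 16 + 8
nu = 63

63


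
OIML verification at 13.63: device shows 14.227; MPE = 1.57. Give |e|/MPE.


e = indication - reference = 14.227 - 13.63 = 0.5970
|e| = 0.5970
ratio = |e| / MPE = 0.5970 / 1.57
ratio = 0.3803

0.3803


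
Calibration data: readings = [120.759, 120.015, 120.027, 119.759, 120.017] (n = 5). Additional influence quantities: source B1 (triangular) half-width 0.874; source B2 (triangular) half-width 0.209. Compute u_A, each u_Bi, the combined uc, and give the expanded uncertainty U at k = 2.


mean = (120.759 + 120.015 + 120.027 + 119.759 + 120.017) / 5 = 120.1154
s = sqrt(sum((x - mean)^2)/(n-1)) = 0.37710052
u_A = s / sqrt(n) = 0.37710052 / sqrt(5) = 0.16864448
u_B1 = 0.874 / sqrt(6) = 0.35680901
u_B2 = 0.209 / sqrt(6) = 0.085323893
uc = sqrt(0.16864448^2 + 0.35680901^2 + 0.085323893^2) = 0.40377444
U = k * uc = 2 * 0.40377444
U = 0.8075

0.8075


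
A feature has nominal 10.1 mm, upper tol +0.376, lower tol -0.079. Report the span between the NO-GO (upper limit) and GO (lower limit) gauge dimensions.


GO = nominal - lower_tol (smallest hole = maximum material condition)
GO = 10.1 - 0.079 = 10.021
NO-GO = nominal + upper_tol (largest hole = least material condition)
NO-GO = 10.1 + 0.376 = 10.476
spread = NO-GO - GO = 10.476 - 10.021 = 0.4550

0.4550


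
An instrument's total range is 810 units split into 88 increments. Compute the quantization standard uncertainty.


resolution = range / divisions
resolution = 810 / 88 = 9.2045455
u_res = resolution / (2*sqrt(3))
u_res = 9.2045455 / 3.4641016
u_res = 2.6571

2.6571


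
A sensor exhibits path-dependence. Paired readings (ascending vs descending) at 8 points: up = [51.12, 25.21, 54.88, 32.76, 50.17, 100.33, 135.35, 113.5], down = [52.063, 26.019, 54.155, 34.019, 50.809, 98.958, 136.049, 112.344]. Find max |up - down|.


|51.12 - 52.063| = 0.9430
|25.21 - 26.019| = 0.8090
|54.88 - 54.155| = 0.7250
|32.76 - 34.019| = 1.2590
|50.17 - 50.809| = 0.6390
|100.33 - 98.958| = 1.3720
|135.35 - 136.049| = 0.6990
|113.5 - 112.344| = 1.1560
hysteresis = max(diffs) = 1.3720

1.3720


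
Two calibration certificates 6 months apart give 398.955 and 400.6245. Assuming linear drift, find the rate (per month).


rate = (v2 - v1) / months
= (400.6245 - 398.955) / 6
= 1.6695 / 6
= 0.2783

0.2783


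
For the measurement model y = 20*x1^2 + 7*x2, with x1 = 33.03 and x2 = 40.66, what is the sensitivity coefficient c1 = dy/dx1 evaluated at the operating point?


y = 20*x1^2 + 7*x2
dy/dx1 = 2*20*x1
Evaluate at x1 = 33.03: c1 = 40 * 33.03
c1 = 1321.2000

1321.2000


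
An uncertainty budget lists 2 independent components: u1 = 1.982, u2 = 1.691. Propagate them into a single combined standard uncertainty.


uc = sqrt(1.982^2 + 1.691^2)
uc = sqrt(6.787805)
uc = 2.6053

2.6053


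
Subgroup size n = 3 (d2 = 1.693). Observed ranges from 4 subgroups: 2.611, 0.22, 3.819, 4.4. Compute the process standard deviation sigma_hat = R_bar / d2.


R_bar = (2.611 + 0.22 + 3.819 + 4.4) / 4
R_bar = 11.05 / 4 = 2.7625
sigma_hat = R_bar / d2 = 2.7625 / 1.693 = 1.6317

1.6317


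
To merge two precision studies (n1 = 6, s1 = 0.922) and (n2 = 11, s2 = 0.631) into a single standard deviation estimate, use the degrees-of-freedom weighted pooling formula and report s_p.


s_p = sqrt(((n1-1)*s1^2 + (n2-1)*s2^2) / (n1+n2-2))
numerator = (6-1)*0.922^2 + (11-1)*0.631^2 = 4.25042 + 3.98161 = 8.23203
denominator = 6 + 11 - 2 = 15
s_p^2 = 8.23203 / 15 = 0.548802
s_p = sqrt(0.548802) = 0.7408

0.7408


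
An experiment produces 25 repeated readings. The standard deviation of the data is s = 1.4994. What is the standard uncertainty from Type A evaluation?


u_A = s / sqrt(n)
u_A = 1.4994 / sqrt(25)
u_A = 1.4994 / 5
u_A = 0.2999

0.2999


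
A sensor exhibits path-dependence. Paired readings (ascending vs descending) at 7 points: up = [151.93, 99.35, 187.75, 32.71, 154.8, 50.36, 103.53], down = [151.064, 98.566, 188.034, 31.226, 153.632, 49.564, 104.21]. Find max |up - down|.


|151.93 - 151.064| = 0.8660
|99.35 - 98.566| = 0.7840
|187.75 - 188.034| = 0.2840
|32.71 - 31.226| = 1.4840
|154.8 - 153.632| = 1.1680
|50.36 - 49.564| = 0.7960
|103.53 - 104.21| = 0.6800
hysteresis = max(diffs) = 1.4840

1.4840


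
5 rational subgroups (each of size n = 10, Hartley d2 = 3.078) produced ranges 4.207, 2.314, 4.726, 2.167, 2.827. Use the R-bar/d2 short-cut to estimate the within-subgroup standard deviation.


R_bar = (4.207 + 2.314 + 4.726 + 2.167 + 2.827) / 5
R_bar = 16.241 / 5 = 3.2482
sigma_hat = R_bar / d2 = 3.2482 / 3.078 = 1.0553

1.0553


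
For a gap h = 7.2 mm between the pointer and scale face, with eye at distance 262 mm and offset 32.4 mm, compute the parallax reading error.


error = h * offset / d
= 7.2 * 32.4 / 262
= 0.8904

0.8904


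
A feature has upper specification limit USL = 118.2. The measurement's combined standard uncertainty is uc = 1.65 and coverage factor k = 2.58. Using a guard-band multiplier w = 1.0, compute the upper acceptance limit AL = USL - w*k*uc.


U = k * uc = 2.58 * 1.65 = 4.257
guard band g = w * U = 1.0 * 4.257 = 4.257
AL = USL - g = 118.2 - 4.257
AL = 113.9430

113.9430


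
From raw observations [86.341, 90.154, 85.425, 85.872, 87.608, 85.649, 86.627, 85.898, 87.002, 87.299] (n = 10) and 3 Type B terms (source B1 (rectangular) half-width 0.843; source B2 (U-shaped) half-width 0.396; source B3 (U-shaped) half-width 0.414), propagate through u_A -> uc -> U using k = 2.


mean = (86.341 + 90.154 + 85.425 + 85.872 + 87.608 + 85.649 + 86.627 + 85.898 + 87.002 + 87.299) / 10 = 86.7875
s = sqrt(sum((x - mean)^2)/(n-1)) = 1.3872934
u_A = s / sqrt(n) = 1.3872934 / sqrt(10) = 0.43870069
u_B1 = 0.843 / sqrt(3) = 0.48670628
u_B2 = 0.396 / sqrt(2) = 0.28001429
u_B3 = 0.414 / sqrt(2) = 0.29274221
uc = sqrt(0.43870069^2 + 0.48670628^2 + 0.28001429^2 + 0.29274221^2) = 0.77035531
U = k * uc = 2 * 0.77035531
U = 1.5407

1.5407


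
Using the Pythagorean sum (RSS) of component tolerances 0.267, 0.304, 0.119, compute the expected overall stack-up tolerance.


RSS = sqrt(0.267^2 + 0.304^2 + 0.119^2)
= sqrt(0.177866)
= 0.4217

0.4217


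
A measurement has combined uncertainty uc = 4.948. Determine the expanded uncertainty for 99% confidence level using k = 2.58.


U = k * uc
U = 2.58 * 4.948
U = 12.7658

12.7658


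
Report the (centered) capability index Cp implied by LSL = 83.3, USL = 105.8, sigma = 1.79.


Cp = (USL - LSL) / (6 * sigma)
= (105.8 - 83.3) / (6 * 1.79)
= 22.5000 / 10.7400
= 2.0950

2.0950


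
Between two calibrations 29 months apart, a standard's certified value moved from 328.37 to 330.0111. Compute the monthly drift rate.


rate = (v2 - v1) / months
= (330.0111 - 328.37) / 29
= 1.6411 / 29
= 0.0566

0.0566


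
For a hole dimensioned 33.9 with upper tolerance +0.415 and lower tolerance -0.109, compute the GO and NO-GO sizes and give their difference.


GO = nominal - lower_tol (smallest hole = maximum material condition)
GO = 33.9 - 0.109 = 33.791
NO-GO = nominal + upper_tol (largest hole = least material condition)
NO-GO = 33.9 + 0.415 = 34.315
spread = NO-GO - GO = 34.315 - 33.791 = 0.5240

0.5240


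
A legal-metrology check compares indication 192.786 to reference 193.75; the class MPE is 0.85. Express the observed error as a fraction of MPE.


e = indication - reference = 192.786 - 193.75 = -0.9640
|e| = 0.9640
ratio = |e| / MPE = 0.9640 / 0.85
ratio = 1.1341

1.1341


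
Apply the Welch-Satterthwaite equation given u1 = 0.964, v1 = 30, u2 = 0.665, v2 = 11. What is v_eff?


uc = sqrt(u1^2 + u2^2) = sqrt(0.964^2 + 0.665^2) = 1.1711195
v_eff = uc^4 / (u1^4/v1 + u2^4/v2)
= 1.1711195^4 / (0.964^4/30 + 0.665^4/11)
= 1.8810695 / 0.046564819
v_eff = 40.3968

40.3968


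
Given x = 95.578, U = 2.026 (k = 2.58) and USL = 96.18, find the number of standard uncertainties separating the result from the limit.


u = U / k = 2.026 / 2.58 = 0.78527132
margin = |USL - x| = |96.18 - 95.578| = 0.602
z = margin / u = 0.602 / 0.78527132
z = 0.7666

0.7666


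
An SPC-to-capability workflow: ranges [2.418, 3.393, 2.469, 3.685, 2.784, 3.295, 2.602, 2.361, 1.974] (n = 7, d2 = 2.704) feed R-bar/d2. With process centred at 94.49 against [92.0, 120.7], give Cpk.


R_bar = (2.418 + 3.393 + 2.469 + 3.685 + 2.784 + 3.295 + 2.602 + 2.361 + 1.974) / 9 = 2.7756667
sigma = R_bar / d2 = 2.7756667 / 2.704 = 1.026504
Cp = (USL - LSL)/(6*sigma) = (120.7 - 92.0)/(6*1.026504) = 4.6598
Cpu = (120.7 - 94.49)/(3*1.026504) = 8.5111
Cpl = (94.49 - 92.0)/(3*1.026504) = 0.8086
Cpk = min(Cpu, Cpl) = 0.8086

0.8086


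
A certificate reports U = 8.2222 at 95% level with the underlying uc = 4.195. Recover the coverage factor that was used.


k = U / uc
k = 8.2222 / 4.195
k = 1.96

1.96


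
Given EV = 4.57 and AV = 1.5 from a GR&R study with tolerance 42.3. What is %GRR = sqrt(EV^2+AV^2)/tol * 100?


GRR = sqrt(EV^2 + AV^2) = sqrt(4.57^2 + 1.5^2) = 4.8098753
%GRR = GRR / tol * 100 = 4.8098753 / 42.3 * 100
%GRR = 11.3709

11.3709


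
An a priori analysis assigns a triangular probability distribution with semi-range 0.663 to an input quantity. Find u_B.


u_B = half_width / sqrt(6)
u_B = 0.663 / 2.4494897
u_B = 0.2707

0.2707


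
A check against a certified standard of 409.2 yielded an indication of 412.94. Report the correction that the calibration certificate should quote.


Correction = standard - reading
= 409.2 - 412.94
= -3.7400

-3.7400


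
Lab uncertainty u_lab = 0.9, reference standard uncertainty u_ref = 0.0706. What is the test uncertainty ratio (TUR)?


TUR = u_lab / u_ref
= 0.9 / 0.0706
= 12.7479

12.7479


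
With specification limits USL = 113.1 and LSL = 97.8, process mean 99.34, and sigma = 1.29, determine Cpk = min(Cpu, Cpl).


Cpu = (USL - mean) / (3*sigma) = (113.1 - 99.34) / (3*1.29) = 3.5556
Cpl = (mean - LSL) / (3*sigma) = (99.34 - 97.8) / (3*1.29) = 0.3979
Cpk = min(Cpu, Cpl) = 0.3979

0.3979


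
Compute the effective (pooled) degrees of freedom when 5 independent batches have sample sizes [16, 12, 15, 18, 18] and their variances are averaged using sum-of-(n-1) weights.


nu = sum_i (n_i - 1)
nu = ((16 - 1) + (12 - 1) + (15 - 1) + (18 - 1) + (18 - 1))
nu = 15 + 11 + 14 + 17 + 17
nu = 74

74


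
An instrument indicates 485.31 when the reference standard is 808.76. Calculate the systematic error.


Systematic error = measured - true
= 485.31 - 808.76
= -323.4500

-323.4500


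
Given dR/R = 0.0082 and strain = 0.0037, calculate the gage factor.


GF = (dR/R) / epsilon
= 0.0082 / 0.0037
= 2.2162

2.2162


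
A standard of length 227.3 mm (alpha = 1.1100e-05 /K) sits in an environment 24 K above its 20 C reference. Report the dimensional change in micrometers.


dL = L * alpha * dT
= 227.3 * 1.1100e-05 * 24
= 0.0605527 mm
dL_um = 0.0605527 * 1000 = 60.5527 um

60.5527


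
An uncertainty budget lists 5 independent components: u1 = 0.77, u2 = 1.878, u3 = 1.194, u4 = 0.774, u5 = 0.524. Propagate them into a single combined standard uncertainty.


uc = sqrt(0.77^2 + 1.878^2 + 1.194^2 + 0.774^2 + 0.524^2)
uc = sqrt(6.419072)
uc = 2.5336

2.5336


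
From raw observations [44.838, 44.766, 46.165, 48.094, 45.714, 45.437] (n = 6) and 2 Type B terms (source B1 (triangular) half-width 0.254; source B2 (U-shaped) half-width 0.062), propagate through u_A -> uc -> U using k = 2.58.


mean = (44.838 + 44.766 + 46.165 + 48.094 + 45.714 + 45.437) / 6 = 45.83566667
s = sqrt(sum((x - mean)^2)/(n-1)) = 1.226523
u_A = s / sqrt(n) = 1.226523 / sqrt(6) = 0.50072592
u_B1 = 0.254 / sqrt(6) = 0.10369507
u_B2 = 0.062 / sqrt(2) = 0.04384062
uc = sqrt(0.50072592^2 + 0.10369507^2 + 0.04384062^2) = 0.51322618
U = k * uc = 2.58 * 0.51322618
U = 1.3241

1.3241


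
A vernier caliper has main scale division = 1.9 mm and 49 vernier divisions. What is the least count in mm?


LC = MSD / n_div
= 1.9 / 49
= 0.0388

0.0388


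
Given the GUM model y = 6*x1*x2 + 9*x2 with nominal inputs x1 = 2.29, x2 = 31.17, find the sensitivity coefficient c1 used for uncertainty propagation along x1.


y = 6*x1*x2 + 9*x2
dy/dx1 = 6*x2
Evaluate at x2 = 31.17: c1 = 6 * 31.17
c1 = 187.0200

187.0200


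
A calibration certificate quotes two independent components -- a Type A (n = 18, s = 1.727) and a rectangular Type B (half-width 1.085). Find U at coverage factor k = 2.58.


u_A = s / sqrt(n) = 1.727 / sqrt(18) = 0.4070578
u_B = half_width / sqrt(3) = 1.085 / sqrt(3) = 0.62642504
uc = sqrt(u_A^2 + u_B^2) = sqrt(0.4070578^2 + 0.62642504^2) = 0.74706384
U = k * uc = 2.58 * 0.74706384
U = 1.9274

1.9274


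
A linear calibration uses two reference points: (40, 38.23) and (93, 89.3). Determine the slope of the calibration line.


slope = (y2 - y1) / (x2 - x1)
= (89.3 - 38.23) / (93 - 40)
= 51.0700 / 53
= 0.9636

0.9636


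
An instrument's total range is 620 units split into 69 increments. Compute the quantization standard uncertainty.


resolution = range / divisions
resolution = 620 / 69 = 8.9855072
u_res = resolution / (2*sqrt(3))
u_res = 8.9855072 / 3.4641016
u_res = 2.5939

2.5939


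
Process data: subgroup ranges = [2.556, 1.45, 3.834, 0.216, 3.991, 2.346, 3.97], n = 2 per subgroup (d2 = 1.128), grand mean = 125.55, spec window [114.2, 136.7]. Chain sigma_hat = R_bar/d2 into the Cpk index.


R_bar = (2.556 + 1.45 + 3.834 + 0.216 + 3.991 + 2.346 + 3.97) / 7 = 2.6232857
sigma = R_bar / d2 = 2.6232857 / 1.128 = 2.3256079
Cp = (USL - LSL)/(6*sigma) = (136.7 - 114.2)/(6*2.3256079) = 1.6125
Cpu = (136.7 - 125.55)/(3*2.3256079) = 1.5981
Cpl = (125.55 - 114.2)/(3*2.3256079) = 1.6268
Cpk = min(Cpu, Cpl) = 1.5981

1.5981


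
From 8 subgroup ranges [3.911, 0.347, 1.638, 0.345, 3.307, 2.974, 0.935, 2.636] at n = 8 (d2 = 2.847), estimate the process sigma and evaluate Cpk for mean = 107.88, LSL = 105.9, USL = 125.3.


R_bar = (3.911 + 0.347 + 1.638 + 0.345 + 3.307 + 2.974 + 0.935 + 2.636) / 8 = 2.011625
sigma = R_bar / d2 = 2.011625 / 2.847 = 0.7065771
Cp = (USL - LSL)/(6*sigma) = (125.3 - 105.9)/(6*0.7065771) = 4.5761
Cpu = (125.3 - 107.88)/(3*0.7065771) = 8.2180
Cpl = (107.88 - 105.9)/(3*0.7065771) = 0.9341
Cpk = min(Cpu, Cpl) = 0.9341

0.9341


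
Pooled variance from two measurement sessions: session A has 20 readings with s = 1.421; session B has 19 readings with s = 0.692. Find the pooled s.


s_p = sqrt(((n1-1)*s1^2 + (n2-1)*s2^2) / (n1+n2-2))
numerator = (20-1)*1.421^2 + (19-1)*0.692^2 = 38.365579 + 8.619552 = 46.985131
denominator = 20 + 19 - 2 = 37
s_p^2 = 46.985131 / 37 = 1.2698684
s_p = sqrt(1.2698684) = 1.1269

1.1269


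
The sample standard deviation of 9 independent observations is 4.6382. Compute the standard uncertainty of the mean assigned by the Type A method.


u_A = s / sqrt(n)
u_A = 4.6382 / sqrt(9)
u_A = 4.6382 / 3
u_A = 1.5461

1.5461


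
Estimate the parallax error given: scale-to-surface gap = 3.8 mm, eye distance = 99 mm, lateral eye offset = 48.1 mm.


error = h * offset / d
= 3.8 * 48.1 / 99
= 1.8463

1.8463


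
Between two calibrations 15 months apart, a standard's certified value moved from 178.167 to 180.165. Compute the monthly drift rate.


rate = (v2 - v1) / months
= (180.165 - 178.167) / 15
= 1.9980 / 15
= 0.1332

0.1332


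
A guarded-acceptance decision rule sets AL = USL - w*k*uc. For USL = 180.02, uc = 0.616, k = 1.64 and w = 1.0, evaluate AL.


U = k * uc = 1.64 * 0.616 = 1.01024
guard band g = w * U = 1.0 * 1.01024 = 1.01024
AL = USL - g = 180.02 - 1.01024
AL = 179.0098

179.0098


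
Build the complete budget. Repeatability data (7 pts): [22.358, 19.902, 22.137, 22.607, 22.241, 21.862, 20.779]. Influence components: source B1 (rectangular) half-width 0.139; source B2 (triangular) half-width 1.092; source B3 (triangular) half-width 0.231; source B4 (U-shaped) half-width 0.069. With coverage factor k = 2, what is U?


mean = (22.358 + 19.902 + 22.137 + 22.607 + 22.241 + 21.862 + 20.779) / 7 = 21.698
s = sqrt(sum((x - mean)^2)/(n-1)) = 0.98712748
u_A = s / sqrt(n) = 0.98712748 / sqrt(7) = 0.37309912
u_B1 = 0.139 / sqrt(3) = 0.080251687
u_B2 = 1.092 / sqrt(6) = 0.44580713
u_B3 = 0.231 / sqrt(6) = 0.094305355
u_B4 = 0.069 / sqrt(2) = 0.048790368
uc = sqrt(0.37309912^2 + 0.080251687^2 + 0.44580713^2 + 0.094305355^2 + 0.048790368^2) = 0.59637344
U = k * uc = 2 * 0.59637344
U = 1.1927

1.1927


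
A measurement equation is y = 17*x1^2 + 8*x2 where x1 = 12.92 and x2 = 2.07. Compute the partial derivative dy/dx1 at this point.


y = 17*x1^2 + 8*x2
dy/dx1 = 2*17*x1
Evaluate at x1 = 12.92: c1 = 34 * 12.92
c1 = 439.2800

439.2800


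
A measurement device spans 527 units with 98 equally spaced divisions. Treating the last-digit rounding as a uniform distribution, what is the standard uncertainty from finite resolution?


resolution = range / divisions
resolution = 527 / 98 = 5.377551
u_res = resolution / (2*sqrt(3))
u_res = 5.377551 / 3.4641016
u_res = 1.5524

1.5524


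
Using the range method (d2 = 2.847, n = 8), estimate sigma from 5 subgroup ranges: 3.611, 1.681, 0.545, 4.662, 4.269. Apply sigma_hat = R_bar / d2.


R_bar = (3.611 + 1.681 + 0.545 + 4.662 + 4.269) / 5
R_bar = 14.768 / 5 = 2.9536
sigma_hat = R_bar / d2 = 2.9536 / 2.847 = 1.0374

1.0374


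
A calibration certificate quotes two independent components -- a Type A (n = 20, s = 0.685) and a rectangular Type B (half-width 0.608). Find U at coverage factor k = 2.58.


u_A = s / sqrt(n) = 0.685 / sqrt(20) = 0.15317066
u_B = half_width / sqrt(3) = 0.608 / sqrt(3) = 0.35102896
uc = sqrt(u_A^2 + u_B^2) = sqrt(0.15317066^2 + 0.35102896^2) = 0.38299162
U = k * uc = 2.58 * 0.38299162
U = 0.9881

0.9881


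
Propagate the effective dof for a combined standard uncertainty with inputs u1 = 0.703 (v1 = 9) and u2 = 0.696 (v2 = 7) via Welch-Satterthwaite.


uc = sqrt(u1^2 + u2^2) = sqrt(0.703^2 + 0.696^2) = 0.98925477
v_eff = uc^4 / (u1^4/v1 + u2^4/v2)
= 0.98925477^4 / (0.703^4/9 + 0.696^4/7)
= 0.95770689 / 0.060660754
v_eff = 15.7879

15.7879


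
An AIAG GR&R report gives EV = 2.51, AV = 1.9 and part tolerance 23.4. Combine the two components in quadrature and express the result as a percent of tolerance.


GRR = sqrt(EV^2 + AV^2) = sqrt(2.51^2 + 1.9^2) = 3.1480311
%GRR = GRR / tol * 100 = 3.1480311 / 23.4 * 100
%GRR = 13.4531

13.4531


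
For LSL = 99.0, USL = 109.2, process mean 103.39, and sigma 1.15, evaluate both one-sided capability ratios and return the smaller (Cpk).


Cpu = (USL - mean) / (3*sigma) = (109.2 - 103.39) / (3*1.15) = 1.6841
Cpl = (mean - LSL) / (3*sigma) = (103.39 - 99.0) / (3*1.15) = 1.2725
Cpk = min(Cpu, Cpl) = 1.2725

1.2725


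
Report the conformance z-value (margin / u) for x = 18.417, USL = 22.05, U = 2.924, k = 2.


u = U / k = 2.924 / 2 = 1.462
margin = |USL - x| = |22.05 - 18.417| = 3.633
z = margin / u = 3.633 / 1.462
z = 2.4850

2.4850


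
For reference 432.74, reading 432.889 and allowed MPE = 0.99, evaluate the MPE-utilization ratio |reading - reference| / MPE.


e = indication - reference = 432.889 - 432.74 = 0.1490
|e| = 0.1490
ratio = |e| / MPE = 0.1490 / 0.99
ratio = 0.1505

0.1505


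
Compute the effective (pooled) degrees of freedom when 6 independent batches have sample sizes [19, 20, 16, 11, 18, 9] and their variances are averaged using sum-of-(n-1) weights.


nu = sum_i (n_i - 1)
nu = ((19 - 1) + (20 - 1) + (16 - 1) + (11 - 1) + (18 - 1) + (9 - 1))
nu = 18 + 19 + 15 + 10 + 17 + 8
nu = 87

87


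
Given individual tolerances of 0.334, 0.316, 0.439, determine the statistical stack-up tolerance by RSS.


RSS = sqrt(0.334^2 + 0.316^2 + 0.439^2)
= sqrt(0.404133)
= 0.6357

0.6357


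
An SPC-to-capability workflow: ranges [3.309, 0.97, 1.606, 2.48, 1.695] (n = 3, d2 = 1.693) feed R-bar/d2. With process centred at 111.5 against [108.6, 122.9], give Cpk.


R_bar = (3.309 + 0.97 + 1.606 + 2.48 + 1.695) / 5 = 2.012
sigma = R_bar / d2 = 2.012 / 1.693 = 1.1884229
Cp = (USL - LSL)/(6*sigma) = (122.9 - 108.6)/(6*1.1884229) = 2.0055
Cpu = (122.9 - 111.5)/(3*1.1884229) = 3.1975
Cpl = (111.5 - 108.6)/(3*1.1884229) = 0.8134
Cpk = min(Cpu, Cpl) = 0.8134

0.8134


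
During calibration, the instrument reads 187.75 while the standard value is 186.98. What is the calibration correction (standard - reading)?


Correction = standard - reading
= 186.98 - 187.75
= -0.7700

-0.7700


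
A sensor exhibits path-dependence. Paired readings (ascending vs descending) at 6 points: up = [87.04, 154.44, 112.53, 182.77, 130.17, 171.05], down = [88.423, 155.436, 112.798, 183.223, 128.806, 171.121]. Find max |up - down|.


|87.04 - 88.423| = 1.3830
|154.44 - 155.436| = 0.9960
|112.53 - 112.798| = 0.2680
|182.77 - 183.223| = 0.4530
|130.17 - 128.806| = 1.3640
|171.05 - 171.121| = 0.0710
hysteresis = max(diffs) = 1.3830

1.3830


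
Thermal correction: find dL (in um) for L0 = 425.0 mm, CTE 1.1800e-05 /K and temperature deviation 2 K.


dL = L * alpha * dT
= 425.0 * 1.1800e-05 * 2
= 0.0100300 mm
dL_um = 0.0100300 * 1000 = 10.0300 um

10.0300


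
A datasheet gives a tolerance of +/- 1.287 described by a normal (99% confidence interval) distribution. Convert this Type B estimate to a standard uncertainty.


u_B = half_width / 2.576
u_B = 1.287 / 2.576
u_B = 0.4996

0.4996


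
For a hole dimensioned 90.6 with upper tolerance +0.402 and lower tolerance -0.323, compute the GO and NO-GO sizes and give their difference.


GO = nominal - lower_tol (smallest hole = maximum material condition)
GO = 90.6 - 0.323 = 90.277
NO-GO = nominal + upper_tol (largest hole = least material condition)
NO-GO = 90.6 + 0.402 = 91.002
spread = NO-GO - GO = 91.002 - 90.277 = 0.7250

0.7250


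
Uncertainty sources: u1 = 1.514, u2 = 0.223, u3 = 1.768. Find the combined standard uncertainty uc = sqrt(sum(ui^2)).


uc = sqrt(1.514^2 + 0.223^2 + 1.768^2)
uc = sqrt(5.467749)
uc = 2.3383

2.3383


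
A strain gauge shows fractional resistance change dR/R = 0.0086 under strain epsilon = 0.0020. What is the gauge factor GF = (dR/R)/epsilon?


GF = (dR/R) / epsilon
= 0.0086 / 0.0020
= 4.3000

4.3000


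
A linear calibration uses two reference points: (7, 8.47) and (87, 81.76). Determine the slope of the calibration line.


slope = (y2 - y1) / (x2 - x1)
= (81.76 - 8.47) / (87 - 7)
= 73.2900 / 80
= 0.9161

0.9161


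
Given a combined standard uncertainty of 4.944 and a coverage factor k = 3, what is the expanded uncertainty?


U = k * uc
U = 3 * 4.944
U = 14.8320

14.8320


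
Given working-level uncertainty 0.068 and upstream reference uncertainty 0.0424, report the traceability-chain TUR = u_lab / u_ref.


TUR = u_lab / u_ref
= 0.068 / 0.0424
= 1.6038

1.6038


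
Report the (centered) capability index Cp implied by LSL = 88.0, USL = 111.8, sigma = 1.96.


Cp = (USL - LSL) / (6 * sigma)
= (111.8 - 88.0) / (6 * 1.96)
= 23.8000 / 11.7600
= 2.0238

2.0238


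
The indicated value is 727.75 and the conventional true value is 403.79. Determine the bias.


Systematic error = measured - true
= 727.75 - 403.79
= 323.9600

323.9600


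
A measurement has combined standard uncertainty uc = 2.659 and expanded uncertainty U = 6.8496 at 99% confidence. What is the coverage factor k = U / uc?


k = U / uc
k = 6.8496 / 2.659
k = 2.576

2.576


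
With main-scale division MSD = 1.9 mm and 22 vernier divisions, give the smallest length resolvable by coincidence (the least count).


LC = MSD / n_div
= 1.9 / 22
= 0.0864

0.0864


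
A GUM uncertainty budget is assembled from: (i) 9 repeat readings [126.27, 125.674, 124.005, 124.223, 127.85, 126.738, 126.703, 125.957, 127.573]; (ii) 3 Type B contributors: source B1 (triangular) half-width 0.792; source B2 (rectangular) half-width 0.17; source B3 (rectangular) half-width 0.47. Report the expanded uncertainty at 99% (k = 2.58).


mean = (126.27 + 125.674 + 124.005 + 124.223 + 127.85 + 126.738 + 126.703 + 125.957 + 127.573) / 9 = 126.1103333
s = sqrt(sum((x - mean)^2)/(n-1)) = 1.3297039
u_A = s / sqrt(n) = 1.3297039 / sqrt(9) = 0.44323463
u_B1 = 0.792 / sqrt(6) = 0.32333265
u_B2 = 0.17 / sqrt(3) = 0.098149546
u_B3 = 0.47 / sqrt(3) = 0.27135463
uc = sqrt(0.44323463^2 + 0.32333265^2 + 0.098149546^2 + 0.27135463^2) = 0.61989322
U = k * uc = 2.58 * 0.61989322
U = 1.5993

1.5993


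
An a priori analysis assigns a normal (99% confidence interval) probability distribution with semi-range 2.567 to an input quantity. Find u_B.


u_B = half_width / 2.576
u_B = 2.567 / 2.576
u_B = 0.9965

0.9965


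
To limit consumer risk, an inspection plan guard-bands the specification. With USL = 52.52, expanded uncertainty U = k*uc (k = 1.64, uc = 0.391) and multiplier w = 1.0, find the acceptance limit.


U = k * uc = 1.64 * 0.391 = 0.64124
guard band g = w * U = 1.0 * 0.64124 = 0.64124
AL = USL - g = 52.52 - 0.64124
AL = 51.8788

51.8788


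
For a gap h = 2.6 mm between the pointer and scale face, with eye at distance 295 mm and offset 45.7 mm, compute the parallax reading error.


error = h * offset / d
= 2.6 * 45.7 / 295
= 0.4028

0.4028


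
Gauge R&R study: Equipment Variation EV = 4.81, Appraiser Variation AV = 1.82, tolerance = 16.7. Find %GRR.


GRR = sqrt(EV^2 + AV^2) = sqrt(4.81^2 + 1.82^2) = 5.1428105
%GRR = GRR / tol * 100 = 5.1428105 / 16.7 * 100
%GRR = 30.7953

30.7953


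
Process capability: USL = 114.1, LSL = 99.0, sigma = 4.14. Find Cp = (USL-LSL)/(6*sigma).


Cp = (USL - LSL) / (6 * sigma)
= (114.1 - 99.0) / (6 * 4.14)
= 15.1000 / 24.8400
= 0.6079

0.6079


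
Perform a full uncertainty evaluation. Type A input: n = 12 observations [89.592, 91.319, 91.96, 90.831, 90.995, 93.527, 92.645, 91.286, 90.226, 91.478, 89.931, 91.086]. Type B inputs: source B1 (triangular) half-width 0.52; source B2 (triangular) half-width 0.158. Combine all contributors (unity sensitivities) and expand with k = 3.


mean = (89.592 + 91.319 + 91.96 + 90.831 + 90.995 + 93.527 + 92.645 + 91.286 + 90.226 + 91.478 + 89.931 + 91.086) / 12 = 91.23966667
s = sqrt(sum((x - mean)^2)/(n-1)) = 1.1076756
u_A = s / sqrt(n) = 1.1076756 / sqrt(12) = 0.3197584
u_B1 = 0.52 / sqrt(6) = 0.21228911
u_B2 = 0.158 / sqrt(6) = 0.06450323
uc = sqrt(0.3197584^2 + 0.21228911^2 + 0.06450323^2) = 0.38919502
U = k * uc = 3 * 0.38919502
U = 1.1676

1.1676


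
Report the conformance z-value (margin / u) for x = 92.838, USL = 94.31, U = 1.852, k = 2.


u = U / k = 1.852 / 2 = 0.926
margin = |USL - x| = |94.31 - 92.838| = 1.472
z = margin / u = 1.472 / 0.926
z = 1.5896

1.5896


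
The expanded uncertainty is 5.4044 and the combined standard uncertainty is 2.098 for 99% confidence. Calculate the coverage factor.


k = U / uc
k = 5.4044 / 2.098
k = 2.576

2.576


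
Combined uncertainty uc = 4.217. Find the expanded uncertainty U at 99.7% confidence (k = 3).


U = k * uc
U = 3 * 4.217
U = 12.6510

12.6510


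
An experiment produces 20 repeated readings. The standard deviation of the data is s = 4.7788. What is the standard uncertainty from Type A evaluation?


u_A = s / sqrt(n)
u_A = 4.7788 / sqrt(20)
u_A = 4.7788 / 4.472136
u_A = 1.0686

1.0686


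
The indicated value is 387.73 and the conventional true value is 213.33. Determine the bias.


Systematic error = measured - true
= 387.73 - 213.33
= 174.4000

174.4000


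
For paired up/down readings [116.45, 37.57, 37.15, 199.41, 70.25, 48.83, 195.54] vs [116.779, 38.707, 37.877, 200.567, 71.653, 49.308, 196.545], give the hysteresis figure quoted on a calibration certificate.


|116.45 - 116.779| = 0.3290
|37.57 - 38.707| = 1.1370
|37.15 - 37.877| = 0.7270
|199.41 - 200.567| = 1.1570
|70.25 - 71.653| = 1.4030
|48.83 - 49.308| = 0.4780
|195.54 - 196.545| = 1.0050
hysteresis = max(diffs) = 1.4030

1.4030


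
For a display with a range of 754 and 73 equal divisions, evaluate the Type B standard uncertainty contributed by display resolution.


resolution = range / divisions
resolution = 754 / 73 = 10.328767
u_res = resolution / (2*sqrt(3))
u_res = 10.328767 / 3.4641016
u_res = 2.9817

2.9817


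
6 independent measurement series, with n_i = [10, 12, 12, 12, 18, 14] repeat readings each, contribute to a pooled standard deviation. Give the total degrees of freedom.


nu = sum_i (n_i - 1)
nu = ((10 - 1) + (12 - 1) + (12 - 1) + (12 - 1) + (18 - 1) + (14 - 1))
nu = 9 + 11 + 11 + 11 + 17 + 13
nu = 72

72


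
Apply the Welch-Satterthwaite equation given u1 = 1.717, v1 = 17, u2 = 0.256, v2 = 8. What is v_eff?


uc = sqrt(u1^2 + u2^2) = sqrt(1.717^2 + 0.256^2) = 1.7359796
v_eff = uc^4 / (u1^4/v1 + u2^4/v2)
= 1.7359796^4 / (1.717^4/17 + 0.256^4/8)
= 9.0819367 / 0.51178562
v_eff = 17.7456

17.7456


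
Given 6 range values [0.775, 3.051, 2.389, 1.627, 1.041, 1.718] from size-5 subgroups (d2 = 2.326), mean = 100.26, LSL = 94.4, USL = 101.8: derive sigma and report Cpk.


R_bar = (0.775 + 3.051 + 2.389 + 1.627 + 1.041 + 1.718) / 6 = 1.7668333
sigma = R_bar / d2 = 1.7668333 / 2.326 = 0.75960159
Cp = (USL - LSL)/(6*sigma) = (101.8 - 94.4)/(6*0.75960159) = 1.6237
Cpu = (101.8 - 100.26)/(3*0.75960159) = 0.6758
Cpl = (100.26 - 94.4)/(3*0.75960159) = 2.5715
Cpk = min(Cpu, Cpl) = 0.6758

0.6758


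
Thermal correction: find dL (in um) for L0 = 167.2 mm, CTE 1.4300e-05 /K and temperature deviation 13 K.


dL = L * alpha * dT
= 167.2 * 1.4300e-05 * 13
= 0.0310825 mm
dL_um = 0.0310825 * 1000 = 31.0825 um

31.0825


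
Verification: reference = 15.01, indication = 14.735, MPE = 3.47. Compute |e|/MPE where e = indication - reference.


e = indication - reference = 14.735 - 15.01 = -0.2750
|e| = 0.2750
ratio = |e| / MPE = 0.2750 / 3.47
ratio = 0.0793

0.0793


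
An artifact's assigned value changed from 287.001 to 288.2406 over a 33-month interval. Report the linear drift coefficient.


rate = (v2 - v1) / months
= (288.2406 - 287.001) / 33
= 1.2396 / 33
= 0.0376

0.0376


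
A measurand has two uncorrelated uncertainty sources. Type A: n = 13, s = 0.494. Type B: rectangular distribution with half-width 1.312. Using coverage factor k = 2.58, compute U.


u_A = s / sqrt(n) = 0.494 / sqrt(13) = 0.13701095
u_B = half_width / sqrt(3) = 1.312 / sqrt(3) = 0.75748355
uc = sqrt(u_A^2 + u_B^2) = sqrt(0.13701095^2 + 0.75748355^2) = 0.76977486
U = k * uc = 2.58 * 0.76977486
U = 1.9860

1.9860


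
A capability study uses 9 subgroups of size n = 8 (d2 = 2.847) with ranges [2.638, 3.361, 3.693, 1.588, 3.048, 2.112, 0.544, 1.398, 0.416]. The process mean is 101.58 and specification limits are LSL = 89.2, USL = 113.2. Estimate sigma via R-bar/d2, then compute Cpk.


R_bar = (2.638 + 3.361 + 3.693 + 1.588 + 3.048 + 2.112 + 0.544 + 1.398 + 0.416) / 9 = 2.0886667
sigma = R_bar / d2 = 2.0886667 / 2.847 = 0.73363776
Cp = (USL - LSL)/(6*sigma) = (113.2 - 89.2)/(6*0.73363776) = 5.4523
Cpu = (113.2 - 101.58)/(3*0.73363776) = 5.2796
Cpl = (101.58 - 89.2)/(3*0.73363776) = 5.6249
Cpk = min(Cpu, Cpl) = 5.2796

5.2796


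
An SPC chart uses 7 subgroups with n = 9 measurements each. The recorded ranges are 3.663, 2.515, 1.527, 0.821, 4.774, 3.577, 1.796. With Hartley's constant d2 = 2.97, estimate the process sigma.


R_bar = (3.663 + 2.515 + 1.527 + 0.821 + 4.774 + 3.577 + 1.796) / 7
R_bar = 18.673 / 7 = 2.6675714
sigma_hat = R_bar / d2 = 2.6675714 / 2.97 = 0.8982

0.8982


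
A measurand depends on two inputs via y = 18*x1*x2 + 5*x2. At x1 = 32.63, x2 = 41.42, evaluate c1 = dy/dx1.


y = 18*x1*x2 + 5*x2
dy/dx1 = 18*x2
Evaluate at x2 = 41.42: c1 = 18 * 41.42
c1 = 745.5600

745.5600
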